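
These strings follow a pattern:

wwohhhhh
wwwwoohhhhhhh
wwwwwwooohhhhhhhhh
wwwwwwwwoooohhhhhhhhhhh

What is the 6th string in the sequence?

wwwwwwwwwwwwoooooohhhhhhhhhhhhhhh

Term n consists of 2n w's, followed by n o's, followed by 2n+3 h's (n = 1, 2, …).
Setting n = 6 gives 12, 6, 15 characters in each block.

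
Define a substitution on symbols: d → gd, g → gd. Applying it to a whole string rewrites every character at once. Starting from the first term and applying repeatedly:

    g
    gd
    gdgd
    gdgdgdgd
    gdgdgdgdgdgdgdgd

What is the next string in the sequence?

Replace each of the 16 characters of gdgdgdgdgdgdgdgd in place — gd gd gd gd gd gd gd gd gd gd gd gd gd gd gd gd — and concatenate.

gdgdgdgdgdgdgdgdgdgdgdgdgdgdgdgd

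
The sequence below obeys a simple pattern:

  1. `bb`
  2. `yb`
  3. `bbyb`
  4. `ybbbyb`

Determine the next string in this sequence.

Each term (from the third on) is the two preceding terms concatenated in order: term 3 = bb·yb = bbyb.
So term 5 is bbyb·ybbbyb.

bbybybbbyb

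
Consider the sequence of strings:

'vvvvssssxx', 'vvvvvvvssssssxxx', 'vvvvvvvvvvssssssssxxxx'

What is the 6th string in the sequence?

Reading off run lengths: v runs 4, 7, 10; s runs 4, 6, 8; x runs 2, 3, 4 — each is linear in n (n = 1, 2, …).
At n = 6 the blocks have lengths 19, 14, 7.

vvvvvvvvvvvvvvvvvvvssssssssssssssxxxxxxx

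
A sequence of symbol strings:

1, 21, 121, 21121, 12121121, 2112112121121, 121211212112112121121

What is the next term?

2112112121121121211212112112121121

Each term (from the third on) is the two preceding terms concatenated in order: term 3 = 1·21 = 121.
Continuing: 2112112121121 · 121211212112112121121 gives term 8.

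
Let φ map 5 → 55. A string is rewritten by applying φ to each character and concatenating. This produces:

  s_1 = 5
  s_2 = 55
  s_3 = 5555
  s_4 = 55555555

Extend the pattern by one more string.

5555555555555555

Apply φ to 55555555 symbol by symbol: 5→55, 5→55, 5→55, 5→55, 5→55, 5→55, 5→55, 5→55; joined: 55 55 55 55 55 55 55 55.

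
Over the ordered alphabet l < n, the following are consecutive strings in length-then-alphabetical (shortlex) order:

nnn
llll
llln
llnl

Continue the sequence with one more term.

Treat llnl as a base-2 numeral over the given alphabet and add one, carrying through any trailing n's.

llnn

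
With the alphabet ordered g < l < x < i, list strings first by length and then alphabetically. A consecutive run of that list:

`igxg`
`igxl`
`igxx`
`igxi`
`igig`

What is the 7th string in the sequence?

igix

Continuing the enumeration 2 steps past igig: igig → igil → (answer).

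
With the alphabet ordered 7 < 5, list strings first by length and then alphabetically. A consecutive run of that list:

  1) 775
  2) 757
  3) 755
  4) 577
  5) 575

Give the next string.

Find the rightmost character of 575 below 5, bump it to the next letter, and reset everything to its right to 7.

557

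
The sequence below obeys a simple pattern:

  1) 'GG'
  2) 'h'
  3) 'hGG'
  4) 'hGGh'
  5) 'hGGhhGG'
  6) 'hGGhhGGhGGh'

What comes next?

From term 3 onward, concatenate the last term with the second-to-last: h·GG = hGG, hGG·h = hGGh, …
The next term joins hGGhhGGhGGh and hGGhhGG.

hGGhhGGhGGhhGGhhGG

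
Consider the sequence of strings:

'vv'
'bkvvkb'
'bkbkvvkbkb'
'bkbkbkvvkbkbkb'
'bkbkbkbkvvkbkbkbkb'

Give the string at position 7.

Every step adds bk to the front and kb to the end of the previous string.
From bkbkbkbkvvkbkbkbkb, 2 further steps: bkbkbkbkvvkbkbkbkb → bkbkbkbkbkvvkbkbkbkbkb → (answer).

bkbkbkbkbkbkvvkbkbkbkbkbkb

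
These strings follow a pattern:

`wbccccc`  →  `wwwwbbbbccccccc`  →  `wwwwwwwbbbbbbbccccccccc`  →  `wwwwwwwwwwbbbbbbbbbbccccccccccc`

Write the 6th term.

wwwwwwwwwwwwwwwwbbbbbbbbbbbbbbbbccccccccccccccc

Term n consists of 3n-2 w's, followed by 3n-2 b's, followed by 2n+3 c's (n = 1, 2, …).
Setting n = 6 gives 16, 16, 15 characters in each block.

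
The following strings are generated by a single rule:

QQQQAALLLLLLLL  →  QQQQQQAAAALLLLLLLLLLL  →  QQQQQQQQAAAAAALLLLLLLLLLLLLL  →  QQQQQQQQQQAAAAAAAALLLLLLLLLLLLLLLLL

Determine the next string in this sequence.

QQQQQQQQQQQQAAAAAAAAAALLLLLLLLLLLLLLLLLLLL

Each string has the form Q^{2n} A^{2n-2} L^{3n+2}, where the shown terms are n = 2, 3, 4, 5.
At n = 6 the blocks have lengths 12, 10, 20.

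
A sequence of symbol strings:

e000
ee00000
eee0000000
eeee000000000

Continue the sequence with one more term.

Reading off run lengths: e runs 1, 2, 3, 4; 0 runs 3, 5, 7, 9 — each is linear in n (n = 1, 2, …).
At n = 5 the blocks have lengths 5, 11.

eeeee00000000000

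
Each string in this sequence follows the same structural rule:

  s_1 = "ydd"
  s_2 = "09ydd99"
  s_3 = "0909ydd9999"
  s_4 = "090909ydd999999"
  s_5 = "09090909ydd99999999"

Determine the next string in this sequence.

Every step adds 09 to the front and 99 to the end of the previous string.
Applying this once more to 09090909ydd99999999:

0909090909ydd9999999999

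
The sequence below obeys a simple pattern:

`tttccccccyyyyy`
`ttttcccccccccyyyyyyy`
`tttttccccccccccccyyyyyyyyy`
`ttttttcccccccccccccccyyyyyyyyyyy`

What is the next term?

The n-th term is n+1 t's then 3n c's then 2n+1 y's, where the shown terms are n = 2, 3, 4, 5.
Setting n = 6 gives 7, 18, 13 characters in each block.

tttttttccccccccccccccccccyyyyyyyyyyyyy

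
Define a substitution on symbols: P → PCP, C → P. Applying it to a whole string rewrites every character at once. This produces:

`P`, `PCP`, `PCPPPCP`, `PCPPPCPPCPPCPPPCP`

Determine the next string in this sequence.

Replace each of the 17 characters of PCPPPCPPCPPCPPPCP in place — PCP P PCP PCP PCP P PCP PCP P PCP PCP P PCP PCP PCP P PCP — and concatenate.

PCPPPCPPCPPCPPPCPPCPPPCPPCPPPCPPCPPCPPPCP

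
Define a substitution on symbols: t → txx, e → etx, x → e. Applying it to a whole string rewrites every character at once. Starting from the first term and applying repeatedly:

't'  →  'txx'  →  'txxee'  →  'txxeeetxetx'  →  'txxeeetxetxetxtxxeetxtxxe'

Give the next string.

txxeeetxetxetxtxxeetxtxxeetxtxxetxxeeetxetxtxxetxxeeetx

Replace each of the 25 characters of txxeeetxetxetxtxxeetxtxxe in place — txx e e etx etx etx txx e etx txx e etx txx e txx e e etx etx txx e txx e e etx — and concatenate.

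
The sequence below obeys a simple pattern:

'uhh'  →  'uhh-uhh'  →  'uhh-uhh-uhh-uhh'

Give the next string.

Each string is two copies of the previous one joined by '-'.
One more doubling of uhh-uhh-uhh-uhh gives the answer.

uhh-uhh-uhh-uhh-uhh-uhh-uhh-uhh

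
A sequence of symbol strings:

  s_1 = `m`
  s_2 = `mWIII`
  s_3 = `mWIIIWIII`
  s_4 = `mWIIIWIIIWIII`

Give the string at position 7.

The strings grow by a fixed suffix WIII each time.
From mWIIIWIIIWIII, 3 further steps: mWIIIWIIIWIII → mWIIIWIIIWIIIWIII → mWIIIWIIIWIIIWIIIWIII → (answer).

mWIIIWIIIWIIIWIIIWIIIWIII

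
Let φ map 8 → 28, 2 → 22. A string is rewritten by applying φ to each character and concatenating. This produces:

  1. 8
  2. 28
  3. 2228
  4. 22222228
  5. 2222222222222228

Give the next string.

Rewriting the 16 symbols of 2222222222222228 one by one yields 22 22 22 22 22 22 22 22 22 22 22 22 22 22 22 28; concatenated:

22222222222222222222222222222228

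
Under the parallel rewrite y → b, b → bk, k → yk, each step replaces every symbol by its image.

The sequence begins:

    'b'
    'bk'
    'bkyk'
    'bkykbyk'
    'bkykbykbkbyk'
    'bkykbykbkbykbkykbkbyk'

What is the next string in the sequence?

φ(bkykbykbkbykbkykbkbyk) expands symbol-by-symbol to bk yk b yk bk b yk bk yk bk b yk bk yk b yk bk yk bk b yk; joining the 21 pieces gives the next term.

bkykbykbkbykbkykbkbykbkykbykbkykbkbyk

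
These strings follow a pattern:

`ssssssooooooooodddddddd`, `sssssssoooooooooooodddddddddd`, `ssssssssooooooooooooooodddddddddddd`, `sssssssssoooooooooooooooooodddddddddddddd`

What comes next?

ssssssssssooooooooooooooooooooodddddddddddddddd

Each string has the form s^{n+3} o^{3n} d^{2n+2}, where the shown terms are n = 3, 4, 5, 6.
At n = 7 the blocks have lengths 10, 21, 16.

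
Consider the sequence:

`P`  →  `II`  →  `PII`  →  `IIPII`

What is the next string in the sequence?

From term 3 onward, concatenate the second-to-last term with the last: P·II = PII, II·PII = IIPII, …
So term 5 is PII·IIPII.

PIIIIPII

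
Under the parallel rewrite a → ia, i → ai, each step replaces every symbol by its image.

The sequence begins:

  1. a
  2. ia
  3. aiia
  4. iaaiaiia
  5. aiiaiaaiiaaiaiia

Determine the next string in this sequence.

iaaiaiiaaiiaiaaiaiiaiaaiiaaiaiia

Replace each of the 16 characters of aiiaiaaiiaaiaiia in place — ia ai ai ia ai ia ia ai ai ia ia ai ia ai ai ia — and concatenate.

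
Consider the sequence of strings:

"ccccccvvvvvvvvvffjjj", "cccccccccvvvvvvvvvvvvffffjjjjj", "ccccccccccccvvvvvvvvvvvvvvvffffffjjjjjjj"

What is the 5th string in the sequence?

Reading off run lengths: c runs 6, 9, 12; v runs 9, 12, 15; f runs 2, 4, 6; j runs 3, 5, 7 — each is linear in n, where the shown terms are n = 2, 3, 4.
At n = 6 the blocks have lengths 18, 21, 10, 11.

ccccccccccccccccccvvvvvvvvvvvvvvvvvvvvvffffffffffjjjjjjjjjjj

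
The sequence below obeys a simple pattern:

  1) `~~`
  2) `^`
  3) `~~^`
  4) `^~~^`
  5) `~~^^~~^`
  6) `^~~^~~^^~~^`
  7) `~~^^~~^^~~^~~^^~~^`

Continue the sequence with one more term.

^~~^~~^^~~^~~^^~~^^~~^~~^^~~^

This is a Fibonacci-style word recurrence s(k) = s(k−2)·s(k−1): e.g. ~~·^ = ~~^.
Continuing: ^~~^~~^^~~^ · ~~^^~~^^~~^~~^^~~^ gives term 8.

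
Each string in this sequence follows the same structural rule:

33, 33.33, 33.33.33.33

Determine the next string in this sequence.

Every step duplicates the string with '.' between the halves.
Doubling 33.33.33.33 with '.' between the halves:

33.33.33.33.33.33.33.33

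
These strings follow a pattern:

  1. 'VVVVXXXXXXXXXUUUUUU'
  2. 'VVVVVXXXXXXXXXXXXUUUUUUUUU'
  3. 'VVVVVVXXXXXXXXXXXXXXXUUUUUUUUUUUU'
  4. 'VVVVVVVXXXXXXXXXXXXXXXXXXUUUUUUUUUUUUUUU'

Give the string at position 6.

The n-th term is n+2 V's then 3n+3 X's then 3n U's, where the shown terms are n = 2, 3, 4, 5.
Setting n = 7 gives 9, 24, 21 characters in each block.

VVVVVVVVVXXXXXXXXXXXXXXXXXXXXXXXXUUUUUUUUUUUUUUUUUUUUU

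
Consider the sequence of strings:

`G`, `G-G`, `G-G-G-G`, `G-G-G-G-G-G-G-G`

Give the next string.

Each string is two copies of the previous one joined by '-'.
One more doubling of G-G-G-G-G-G-G-G gives the answer.

G-G-G-G-G-G-G-G-G-G-G-G-G-G-G-G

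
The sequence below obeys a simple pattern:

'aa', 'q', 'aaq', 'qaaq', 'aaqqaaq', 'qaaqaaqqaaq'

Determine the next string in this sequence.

From term 3 onward, concatenate the second-to-last term with the last: aa·q = aaq, q·aaq = qaaq, …
So term 7 is aaqqaaq·qaaqaaqqaaq.

aaqqaaqqaaqaaqqaaq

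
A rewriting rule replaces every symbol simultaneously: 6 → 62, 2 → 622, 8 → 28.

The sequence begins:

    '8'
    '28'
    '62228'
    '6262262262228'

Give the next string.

φ(6262262262228) expands symbol-by-symbol to 62 622 62 622 622 62 622 622 62 622 622 622 28; joining the 13 pieces gives the next term.

6262262622622626226226262262262228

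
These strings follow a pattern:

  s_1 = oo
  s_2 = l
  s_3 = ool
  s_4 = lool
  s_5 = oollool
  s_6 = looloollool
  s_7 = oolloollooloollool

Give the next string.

looloollooloolloollooloollool

Each term (from the third on) is the two preceding terms concatenated in order: term 3 = oo·l = ool.
Continuing: looloollool · oolloollooloollool gives term 8.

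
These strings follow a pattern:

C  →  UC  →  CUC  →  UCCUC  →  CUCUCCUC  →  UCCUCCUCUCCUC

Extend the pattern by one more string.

This is a Fibonacci-style word recurrence s(k) = s(k−2)·s(k−1): e.g. C·UC = CUC.
The next term joins CUCUCCUC and UCCUCCUCUCCUC.

CUCUCCUCUCCUCCUCUCCUC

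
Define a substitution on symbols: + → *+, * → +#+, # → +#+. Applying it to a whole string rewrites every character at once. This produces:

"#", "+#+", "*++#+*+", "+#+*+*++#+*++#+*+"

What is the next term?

*++#+*++#+*++#+*+*++#+*++#+*+*++#+*++#+*+

Replace each of the 17 characters of +#+*+*++#+*++#+*+ in place — *+ +#+ *+ +#+ *+ +#+ *+ *+ +#+ *+ +#+ *+ *+ +#+ *+ +#+ *+ — and concatenate.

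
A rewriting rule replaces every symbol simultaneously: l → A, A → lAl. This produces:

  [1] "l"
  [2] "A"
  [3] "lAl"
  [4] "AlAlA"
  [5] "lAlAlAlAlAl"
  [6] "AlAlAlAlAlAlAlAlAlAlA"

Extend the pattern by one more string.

Rewriting the 21 symbols of AlAlAlAlAlAlAlAlAlAlA one by one yields lAl A lAl A lAl A lAl A lAl A lAl A lAl A lAl A lAl A lAl A lAl; concatenated:

lAlAlAlAlAlAlAlAlAlAlAlAlAlAlAlAlAlAlAlAlAl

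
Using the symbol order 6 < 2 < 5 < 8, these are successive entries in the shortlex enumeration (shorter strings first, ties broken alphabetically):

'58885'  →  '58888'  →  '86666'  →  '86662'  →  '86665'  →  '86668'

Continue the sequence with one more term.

86626

Treat 86668 as a base-4 numeral over the given alphabet and add one, carrying through any trailing 8's.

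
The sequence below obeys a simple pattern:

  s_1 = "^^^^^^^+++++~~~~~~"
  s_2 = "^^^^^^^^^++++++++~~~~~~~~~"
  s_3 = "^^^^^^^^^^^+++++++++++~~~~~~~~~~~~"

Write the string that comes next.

^^^^^^^^^^^^^++++++++++++++~~~~~~~~~~~~~~~

Term n consists of 2n+3 ^'s, followed by 3n-1 +'s, followed by 3n ~'s, where the shown terms are n = 2, 3, 4.
Setting n = 5 gives 13, 14, 15 characters in each block.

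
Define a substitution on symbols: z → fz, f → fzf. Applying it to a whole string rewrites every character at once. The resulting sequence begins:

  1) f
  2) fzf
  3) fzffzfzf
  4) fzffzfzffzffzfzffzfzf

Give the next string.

Rewriting the 21 symbols of fzffzfzffzffzfzffzfzf one by one yields fzf fz fzf fzf fz fzf fz fzf fzf fz fzf fzf fz fzf fz fzf fzf fz fzf fz fzf; concatenated:

fzffzfzffzffzfzffzfzffzffzfzffzffzfzffzfzffzffzfzffzfzf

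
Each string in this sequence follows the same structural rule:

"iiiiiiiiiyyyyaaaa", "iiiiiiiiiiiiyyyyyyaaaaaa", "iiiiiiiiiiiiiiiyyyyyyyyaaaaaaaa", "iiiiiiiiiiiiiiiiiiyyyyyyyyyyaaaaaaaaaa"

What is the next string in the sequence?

iiiiiiiiiiiiiiiiiiiiiyyyyyyyyyyyyaaaaaaaaaaaa

Reading off run lengths: i runs 9, 12, 15, 18; y runs 4, 6, 8, 10; a runs 4, 6, 8, 10 — each is linear in n, where the shown terms are n = 2, 3, 4, 5.
At n = 6 the blocks have lengths 21, 12, 12.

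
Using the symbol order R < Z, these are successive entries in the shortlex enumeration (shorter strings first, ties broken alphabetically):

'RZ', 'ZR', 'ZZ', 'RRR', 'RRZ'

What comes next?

RZR

The successor of RRZ increments the rightmost position that isn't already Z and resets every position after it to R.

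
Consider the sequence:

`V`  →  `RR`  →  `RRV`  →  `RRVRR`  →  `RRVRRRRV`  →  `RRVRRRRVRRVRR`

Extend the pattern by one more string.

From term 3 onward, concatenate the last term with the second-to-last: RR·V = RRV, RRV·RR = RRVRR, …
Continuing: RRVRRRRVRRVRR · RRVRRRRV gives term 7.

RRVRRRRVRRVRRRRVRRRRV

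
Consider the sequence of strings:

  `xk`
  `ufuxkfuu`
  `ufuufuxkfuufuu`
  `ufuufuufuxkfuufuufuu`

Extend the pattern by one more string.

Each term wraps the previous one in ufu on the left and fuu on the right.
Applying this once more to ufuufuufuxkfuufuufuu:

ufuufuufuufuxkfuufuufuufuu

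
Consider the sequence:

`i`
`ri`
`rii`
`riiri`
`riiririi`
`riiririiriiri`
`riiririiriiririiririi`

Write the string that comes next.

From term 3 onward, concatenate the last term with the second-to-last: ri·i = rii, rii·ri = riiri, …
So term 8 is riiririiriiririiririi·riiririiriiri.

riiririiriiririiririiriiririiriiri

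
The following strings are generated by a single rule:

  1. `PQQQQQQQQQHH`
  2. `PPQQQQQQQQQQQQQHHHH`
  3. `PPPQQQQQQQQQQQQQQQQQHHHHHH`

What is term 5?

Reading off run lengths: P runs 1, 2, 3; Q runs 9, 13, 17; H runs 2, 4, 6 — each is linear in n, where the shown terms are n = 2, 3, 4.
Setting n = 6 gives 5, 25, 10 characters in each block.

PPPPPQQQQQQQQQQQQQQQQQQQQQQQQQHHHHHHHHHH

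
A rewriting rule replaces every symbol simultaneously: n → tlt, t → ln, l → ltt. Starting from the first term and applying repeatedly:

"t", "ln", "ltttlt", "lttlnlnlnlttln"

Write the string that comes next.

lttlnlnltttltltttltltttltlttlnlnltttlt

Replace each of the 14 characters of lttlnlnlnlttln in place — ltt ln ln ltt tlt ltt tlt ltt tlt ltt ln ln ltt tlt — and concatenate.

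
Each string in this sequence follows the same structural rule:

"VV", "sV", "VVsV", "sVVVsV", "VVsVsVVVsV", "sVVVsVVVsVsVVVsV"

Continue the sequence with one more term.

VVsVsVVVsVsVVVsVVVsVsVVVsV

Each term (from the third on) is the two preceding terms concatenated in order: term 3 = VV·sV = VVsV.
The next term joins VVsVsVVVsV and sVVVsVVVsVsVVVsV.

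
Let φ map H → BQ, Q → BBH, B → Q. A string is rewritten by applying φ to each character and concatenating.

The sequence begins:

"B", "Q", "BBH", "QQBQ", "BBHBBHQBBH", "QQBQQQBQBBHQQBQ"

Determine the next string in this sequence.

Replace each of the 15 characters of QQBQQQBQBBHQQBQ in place — BBH BBH Q BBH BBH BBH Q BBH Q Q BQ BBH BBH Q BBH — and concatenate.

BBHBBHQBBHBBHBBHQBBHQQBQBBHBBHQBBH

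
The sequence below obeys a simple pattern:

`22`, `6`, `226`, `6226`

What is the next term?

This is a Fibonacci-style word recurrence s(k) = s(k−2)·s(k−1): e.g. 22·6 = 226.
Continuing: 226 · 6226 gives term 5.

2266226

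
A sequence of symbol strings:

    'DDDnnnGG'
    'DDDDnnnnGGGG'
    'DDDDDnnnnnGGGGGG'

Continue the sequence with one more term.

DDDDDDnnnnnnGGGGGGGG

Term n consists of n+2 D's, followed by n+2 n's, followed by 2n G's (n = 1, 2, …).
Setting n = 4 gives 6, 6, 8 characters in each block.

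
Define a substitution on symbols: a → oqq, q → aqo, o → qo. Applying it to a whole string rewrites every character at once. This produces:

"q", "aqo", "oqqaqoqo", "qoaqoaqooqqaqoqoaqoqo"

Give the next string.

aqoqooqqaqoqooqqaqoqoqoaqoaqooqqaqoqoaqoqooqqaqoqoaqoqo

Applying the rule to each of the 21 symbols of qoaqoaqooqqaqoqoaqoqo gives the pieces aqo qo oqq aqo qo oqq aqo qo qo aqo aqo oqq aqo qo aqo qo oqq aqo qo aqo qo, which concatenate to the answer.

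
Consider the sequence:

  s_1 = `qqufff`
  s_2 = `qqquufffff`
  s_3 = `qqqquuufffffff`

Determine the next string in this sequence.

qqqqquuuufffffffff

The n-th term is n+1 q's then n u's then 2n+1 f's (n = 1, 2, …).
Setting n = 4 gives 5, 4, 9 characters in each block.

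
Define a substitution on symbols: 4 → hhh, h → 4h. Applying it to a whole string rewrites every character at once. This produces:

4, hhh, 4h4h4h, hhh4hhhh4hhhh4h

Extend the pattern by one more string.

Replace each of the 15 characters of hhh4hhhh4hhhh4h in place — 4h 4h 4h hhh 4h 4h 4h 4h hhh 4h 4h 4h 4h hhh 4h — and concatenate.

4h4h4hhhh4h4h4h4hhhh4h4h4h4hhhh4h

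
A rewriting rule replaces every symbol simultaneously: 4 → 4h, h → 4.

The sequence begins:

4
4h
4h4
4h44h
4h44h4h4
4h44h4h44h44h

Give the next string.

Replace each of the 13 characters of 4h44h4h44h44h in place — 4h 4 4h 4h 4 4h 4 4h 4h 4 4h 4h 4 — and concatenate.

4h44h4h44h44h4h44h4h4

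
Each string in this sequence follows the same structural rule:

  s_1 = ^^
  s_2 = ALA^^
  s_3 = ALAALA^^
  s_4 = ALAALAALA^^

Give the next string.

ALAALAALAALA^^

The strings grow by a fixed prefix ALA each time.
One more step from ALAALAALA^^ gives the answer.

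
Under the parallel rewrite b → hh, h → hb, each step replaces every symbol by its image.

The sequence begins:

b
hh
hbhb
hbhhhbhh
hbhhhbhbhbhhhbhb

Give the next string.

hbhhhbhbhbhhhbhhhbhhhbhbhbhhhbhh

Replace each of the 16 characters of hbhhhbhbhbhhhbhb in place — hb hh hb hb hb hh hb hh hb hh hb hb hb hh hb hh — and concatenate.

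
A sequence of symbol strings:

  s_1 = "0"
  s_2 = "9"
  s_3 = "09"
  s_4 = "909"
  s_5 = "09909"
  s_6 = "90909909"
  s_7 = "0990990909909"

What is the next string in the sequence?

909099090990990909909

From term 3 onward, concatenate the second-to-last term with the last: 0·9 = 09, 9·09 = 909, …
So term 8 is 90909909·0990990909909.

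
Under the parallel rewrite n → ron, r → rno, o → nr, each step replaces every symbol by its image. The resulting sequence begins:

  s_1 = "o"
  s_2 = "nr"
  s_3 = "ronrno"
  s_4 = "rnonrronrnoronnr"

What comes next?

Applying the rule to each of the 16 symbols of rnonrronrnoronnr gives the pieces rno ron nr ron rno rno nr ron rno ron nr rno nr ron ron rno, which concatenate to the answer.

rnoronnrronrnornonrronrnoronnrrnonrronronrno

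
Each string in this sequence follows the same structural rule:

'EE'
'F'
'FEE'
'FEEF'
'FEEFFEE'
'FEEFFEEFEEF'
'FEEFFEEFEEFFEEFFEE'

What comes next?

FEEFFEEFEEFFEEFFEEFEEFFEEFEEF

Each term (from the third on) is the previous term followed by the one before it: term 3 = F·EE = FEE.
The next term joins FEEFFEEFEEFFEEFFEE and FEEFFEEFEEF.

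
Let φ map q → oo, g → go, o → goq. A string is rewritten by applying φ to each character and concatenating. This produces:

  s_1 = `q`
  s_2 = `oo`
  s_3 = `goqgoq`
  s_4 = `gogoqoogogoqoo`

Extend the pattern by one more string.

Rewriting the 14 symbols of gogoqoogogoqoo one by one yields go goq go goq oo goq goq go goq go goq oo goq goq; concatenated:

gogoqgogoqoogoqgoqgogoqgogoqoogoqgoq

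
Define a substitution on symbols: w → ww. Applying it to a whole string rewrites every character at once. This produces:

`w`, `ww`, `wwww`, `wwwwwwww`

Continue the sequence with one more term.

Rewriting each symbol of wwwwwwww: w→ww, w→ww, w→ww, w→ww, w→ww, w→ww, w→ww, w→ww, which concatenates to ww ww ww ww ww ww ww ww.

wwwwwwwwwwwwwwww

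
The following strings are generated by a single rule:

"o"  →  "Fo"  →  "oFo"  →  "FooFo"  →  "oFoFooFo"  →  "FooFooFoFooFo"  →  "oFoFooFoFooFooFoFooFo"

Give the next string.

This is a Fibonacci-style word recurrence s(k) = s(k−2)·s(k−1): e.g. o·Fo = oFo.
So term 8 is FooFooFoFooFo·oFoFooFoFooFooFoFooFo.

FooFooFoFooFooFoFooFoFooFooFoFooFo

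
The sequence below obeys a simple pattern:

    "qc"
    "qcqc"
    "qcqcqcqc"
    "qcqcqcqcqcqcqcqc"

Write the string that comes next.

Every step duplicates the string.
One more doubling of qcqcqcqcqcqcqcqc gives the answer.

qcqcqcqcqcqcqcqcqcqcqcqcqcqcqcqc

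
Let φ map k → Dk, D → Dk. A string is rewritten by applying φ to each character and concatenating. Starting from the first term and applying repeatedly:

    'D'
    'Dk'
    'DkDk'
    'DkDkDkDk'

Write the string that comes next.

DkDkDkDkDkDkDkDk

Expanding DkDkDkDk: D→Dk, k→Dk, D→Dk, k→Dk, D→Dk, k→Dk, D→Dk, k→Dk. Concatenated: Dk Dk Dk Dk Dk Dk Dk Dk.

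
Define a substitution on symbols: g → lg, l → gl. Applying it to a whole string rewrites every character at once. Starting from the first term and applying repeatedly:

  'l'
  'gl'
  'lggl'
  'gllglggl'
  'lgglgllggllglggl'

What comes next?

Rewriting the 16 symbols of lgglgllggllglggl one by one yields gl lg lg gl lg gl gl lg lg gl gl lg gl lg lg gl; concatenated:

gllglggllgglgllglgglgllggllglggl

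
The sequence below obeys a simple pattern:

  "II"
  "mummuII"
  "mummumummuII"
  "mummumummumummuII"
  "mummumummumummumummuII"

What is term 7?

mummumummumummumummumummumummuII

The strings grow by a fixed prefix mummu each time.
From mummumummumummumummuII, 2 further steps: mummumummumummumummuII → mummumummumummumummumummuII → (answer).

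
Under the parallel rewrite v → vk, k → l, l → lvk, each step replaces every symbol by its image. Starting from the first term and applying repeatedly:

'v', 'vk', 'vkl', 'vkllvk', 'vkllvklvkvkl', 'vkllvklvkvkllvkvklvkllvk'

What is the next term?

Replace each of the 24 characters of vkllvklvkvkllvkvklvkllvk in place — vk l lvk lvk vk l lvk vk l vk l lvk lvk vk l vk l lvk vk l lvk lvk vk l — and concatenate.

vkllvklvkvkllvkvklvkllvklvkvklvkllvkvkllvklvkvkl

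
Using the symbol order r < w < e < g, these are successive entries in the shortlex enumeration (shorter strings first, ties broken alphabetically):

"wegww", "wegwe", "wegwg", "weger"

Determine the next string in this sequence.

wegew

Treat weger as a base-4 numeral over the given alphabet and add one, carrying through any trailing g's.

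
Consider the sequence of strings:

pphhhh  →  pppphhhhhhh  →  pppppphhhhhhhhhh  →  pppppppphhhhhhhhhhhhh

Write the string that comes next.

Term n consists of 2n p's, followed by 3n+1 h's (n = 1, 2, …).
At n = 5 the blocks have lengths 10, 16.

pppppppppphhhhhhhhhhhhhhhh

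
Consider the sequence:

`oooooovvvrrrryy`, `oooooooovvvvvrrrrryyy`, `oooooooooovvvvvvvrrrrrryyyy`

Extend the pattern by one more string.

oooooooooooovvvvvvvvvrrrrrrryyyyy

The n-th term is 2n+2 o's then 2n-1 v's then n+2 r's then n y's, where the shown terms are n = 2, 3, 4.
Setting n = 5 gives 12, 9, 7, 5 characters in each block.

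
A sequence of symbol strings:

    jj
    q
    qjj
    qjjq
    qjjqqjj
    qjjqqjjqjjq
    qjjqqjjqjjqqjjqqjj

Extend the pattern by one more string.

Each term (from the third on) is the previous term followed by the one before it: term 3 = q·jj = qjj.
Continuing: qjjqqjjqjjqqjjqqjj · qjjqqjjqjjq gives term 8.

qjjqqjjqjjqqjjqqjjqjjqqjjqjjq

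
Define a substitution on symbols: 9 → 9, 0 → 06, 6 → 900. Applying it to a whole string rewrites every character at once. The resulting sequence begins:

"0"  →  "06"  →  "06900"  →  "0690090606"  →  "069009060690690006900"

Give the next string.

069009060690690006900906900906060690090606

Applying the rule to each of the 21 symbols of 069009060690690006900 gives the pieces 06 900 9 06 06 9 06 900 06 900 9 06 900 9 06 06 06 900 9 06 06, which concatenate to the answer.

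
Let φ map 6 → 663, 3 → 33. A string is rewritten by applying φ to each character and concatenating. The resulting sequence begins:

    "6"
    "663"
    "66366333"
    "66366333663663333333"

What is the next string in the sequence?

Replace each of the 20 characters of 66366333663663333333 in place — 663 663 33 663 663 33 33 33 663 663 33 663 663 33 33 33 33 33 33 33 — and concatenate.

663663336636633333336636633366366333333333333333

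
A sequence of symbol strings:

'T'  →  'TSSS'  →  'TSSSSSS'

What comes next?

TSSSSSSSSS

Each term is the previous one with SSS appended.
So the next term is TSSSSSS·SSS.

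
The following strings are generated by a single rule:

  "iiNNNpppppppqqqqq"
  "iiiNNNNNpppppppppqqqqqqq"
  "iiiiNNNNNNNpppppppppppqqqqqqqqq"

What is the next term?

iiiiiNNNNNNNNNpppppppppppppqqqqqqqqqqq

The n-th term is n i's then 2n-1 N's then 2n+3 p's then 2n+1 q's, where the shown terms are n = 2, 3, 4.
For the next term, n = 5, so the run lengths are 5, 9, 13, 11.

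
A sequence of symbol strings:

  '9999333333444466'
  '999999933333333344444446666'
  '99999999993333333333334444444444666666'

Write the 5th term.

Reading off run lengths: 9 runs 4, 7, 10; 3 runs 6, 9, 12; 4 runs 4, 7, 10; 6 runs 2, 4, 6 — each is linear in n (n = 1, 2, …).
For term 5, n = 5, so the run lengths are 16, 18, 16, 10.

999999999999999933333333333333333344444444444444446666666666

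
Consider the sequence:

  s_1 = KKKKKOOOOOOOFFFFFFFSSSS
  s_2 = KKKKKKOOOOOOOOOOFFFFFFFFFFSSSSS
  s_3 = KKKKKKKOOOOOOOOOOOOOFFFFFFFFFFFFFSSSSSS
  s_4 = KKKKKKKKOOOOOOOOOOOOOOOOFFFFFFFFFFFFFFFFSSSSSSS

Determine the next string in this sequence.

KKKKKKKKKOOOOOOOOOOOOOOOOOOOFFFFFFFFFFFFFFFFFFFSSSSSSSS

The n-th term is n+3 K's then 3n+1 O's then 3n+1 F's then n+2 S's, where the shown terms are n = 2, 3, 4, 5.
For the next term, n = 6, so the run lengths are 9, 19, 19, 8.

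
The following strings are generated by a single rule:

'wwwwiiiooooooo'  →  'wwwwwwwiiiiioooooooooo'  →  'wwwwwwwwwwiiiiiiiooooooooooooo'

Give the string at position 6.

wwwwwwwwwwwwwwwwwwwiiiiiiiiiiiiioooooooooooooooooooooo

Term n consists of 3n-2 w's, followed by 2n-1 i's, followed by 3n+1 o's, where the shown terms are n = 2, 3, 4.
For term 6, n = 7, so the run lengths are 19, 13, 22.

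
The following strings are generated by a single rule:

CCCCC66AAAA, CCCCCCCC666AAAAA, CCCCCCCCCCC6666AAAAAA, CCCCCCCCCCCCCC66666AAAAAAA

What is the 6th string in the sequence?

CCCCCCCCCCCCCCCCCCCC6666666AAAAAAAAA

Reading off run lengths: C runs 5, 8, 11, 14; 6 runs 2, 3, 4, 5; A runs 4, 5, 6, 7 — each is linear in n, where the shown terms are n = 2, 3, 4, 5.
For term 6, n = 7, so the run lengths are 20, 7, 9.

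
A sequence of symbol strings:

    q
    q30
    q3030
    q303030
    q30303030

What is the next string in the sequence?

The strings grow by a fixed suffix 30 each time.
One more step from q30303030 gives the answer.

q3030303030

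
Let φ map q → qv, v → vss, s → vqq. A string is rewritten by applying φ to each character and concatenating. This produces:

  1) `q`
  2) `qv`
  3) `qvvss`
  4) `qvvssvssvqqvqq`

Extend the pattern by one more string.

Applying the rule to each of the 14 symbols of qvvssvssvqqvqq gives the pieces qv vss vss vqq vqq vss vqq vqq vss qv qv vss qv qv, which concatenate to the answer.

qvvssvssvqqvqqvssvqqvqqvssqvqvvssqvqv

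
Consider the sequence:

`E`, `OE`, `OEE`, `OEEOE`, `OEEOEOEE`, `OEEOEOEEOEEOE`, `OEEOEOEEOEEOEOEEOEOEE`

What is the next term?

OEEOEOEEOEEOEOEEOEOEEOEEOEOEEOEEOE

From term 3 onward, concatenate the last term with the second-to-last: OE·E = OEE, OEE·OE = OEEOE, …
So term 8 is OEEOEOEEOEEOEOEEOEOEE·OEEOEOEEOEEOE.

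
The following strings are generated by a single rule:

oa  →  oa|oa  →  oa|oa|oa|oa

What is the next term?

Every step duplicates the string with '|' between the halves.
Doubling oa|oa|oa|oa with '|' between the halves:

oa|oa|oa|oa|oa|oa|oa|oa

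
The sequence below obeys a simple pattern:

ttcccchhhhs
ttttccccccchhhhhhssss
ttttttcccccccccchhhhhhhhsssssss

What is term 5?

The n-th term is 2n t's then 3n+1 c's then 2n+2 h's then 3n-2 s's (n = 1, 2, …).
For term 5, n = 5, so the run lengths are 10, 16, 12, 13.

ttttttttttcccccccccccccccchhhhhhhhhhhhsssssssssssss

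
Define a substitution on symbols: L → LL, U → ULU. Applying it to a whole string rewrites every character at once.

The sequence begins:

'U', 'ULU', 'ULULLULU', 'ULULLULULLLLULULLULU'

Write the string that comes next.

Replace each of the 20 characters of ULULLULULLLLULULLULU in place — ULU LL ULU LL LL ULU LL ULU LL LL LL LL ULU LL ULU LL LL ULU LL ULU — and concatenate.

ULULLULULLLLULULLULULLLLLLLLULULLULULLLLULULLULU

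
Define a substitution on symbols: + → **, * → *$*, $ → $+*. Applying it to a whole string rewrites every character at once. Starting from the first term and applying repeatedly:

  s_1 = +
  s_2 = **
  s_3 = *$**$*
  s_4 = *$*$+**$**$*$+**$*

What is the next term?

Rewriting the 18 symbols of *$*$+**$**$*$+**$* one by one yields *$* $+* *$* $+* ** *$* *$* $+* *$* *$* $+* *$* $+* ** *$* *$* $+* *$*; concatenated:

*$*$+**$*$+****$**$*$+**$**$*$+**$*$+****$**$*$+**$*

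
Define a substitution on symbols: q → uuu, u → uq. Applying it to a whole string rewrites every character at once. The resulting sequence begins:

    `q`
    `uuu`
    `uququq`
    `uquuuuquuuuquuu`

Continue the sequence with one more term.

Applying the rule to each of the 15 symbols of uquuuuquuuuquuu gives the pieces uq uuu uq uq uq uq uuu uq uq uq uq uuu uq uq uq, which concatenate to the answer.

uquuuuququququuuuququququuuuququq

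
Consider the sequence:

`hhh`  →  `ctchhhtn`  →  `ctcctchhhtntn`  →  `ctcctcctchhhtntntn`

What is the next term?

Every step adds ctc to the front and tn to the end of the previous string.
So the next term is ctc·ctcctcctchhhtntntn·tn.

ctcctcctcctchhhtntntntn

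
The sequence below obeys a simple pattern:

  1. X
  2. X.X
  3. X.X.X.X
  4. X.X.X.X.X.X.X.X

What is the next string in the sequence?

Each string is two copies of the previous one joined by '.'.
Doubling X.X.X.X.X.X.X.X with '.' between the halves:

X.X.X.X.X.X.X.X.X.X.X.X.X.X.X.X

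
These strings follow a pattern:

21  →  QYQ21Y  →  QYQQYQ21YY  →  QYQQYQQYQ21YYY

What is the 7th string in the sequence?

Every step adds QYQ to the front and Y to the end of the previous string.
From QYQQYQQYQ21YYY, 3 further steps: QYQQYQQYQ21YYY → QYQQYQQYQQYQ21YYYY → QYQQYQQYQQYQQYQ21YYYYY → (answer).

QYQQYQQYQQYQQYQQYQ21YYYYYY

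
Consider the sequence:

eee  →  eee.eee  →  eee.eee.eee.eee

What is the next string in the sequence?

Each string is two copies of the previous one joined by '.'.
One more doubling of eee.eee.eee.eee gives the answer.

eee.eee.eee.eee.eee.eee.eee.eee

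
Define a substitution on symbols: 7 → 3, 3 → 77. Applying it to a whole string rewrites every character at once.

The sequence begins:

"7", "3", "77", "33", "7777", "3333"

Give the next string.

77777777

Expanding 3333: 3→77, 3→77, 3→77, 3→77. Concatenated: 77 77 77 77.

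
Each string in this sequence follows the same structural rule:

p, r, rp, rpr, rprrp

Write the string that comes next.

rprrprpr

Each term (from the third on) is the previous term followed by the one before it: term 3 = r·p = rp.
So term 6 is rprrp·rpr.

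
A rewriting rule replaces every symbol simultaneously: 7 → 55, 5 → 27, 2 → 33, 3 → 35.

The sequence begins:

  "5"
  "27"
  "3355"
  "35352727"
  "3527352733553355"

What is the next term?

35273355352733553535272735352727

Applying the rule to each of the 16 symbols of 3527352733553355 gives the pieces 35 27 33 55 35 27 33 55 35 35 27 27 35 35 27 27, which concatenate to the answer.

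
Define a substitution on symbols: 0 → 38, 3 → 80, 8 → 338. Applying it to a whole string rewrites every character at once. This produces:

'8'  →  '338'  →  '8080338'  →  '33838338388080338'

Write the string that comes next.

Applying the rule to each of the 17 symbols of 33838338388080338 gives the pieces 80 80 338 80 338 80 80 338 80 338 338 38 338 38 80 80 338, which concatenate to the answer.

80803388033880803388033833838338388080338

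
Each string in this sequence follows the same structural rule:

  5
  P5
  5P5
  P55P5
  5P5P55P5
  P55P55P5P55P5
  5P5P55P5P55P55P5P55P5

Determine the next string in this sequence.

P55P55P5P55P55P5P55P5P55P55P5P55P5

From term 3 onward, concatenate the second-to-last term with the last: 5·P5 = 5P5, P5·5P5 = P55P5, …
The next term joins P55P55P5P55P5 and 5P5P55P5P55P55P5P55P5.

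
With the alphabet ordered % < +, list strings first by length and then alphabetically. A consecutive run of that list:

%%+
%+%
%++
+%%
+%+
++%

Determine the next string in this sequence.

Find the rightmost character of ++% below +, bump it to the next letter, and reset everything to its right to %.

+++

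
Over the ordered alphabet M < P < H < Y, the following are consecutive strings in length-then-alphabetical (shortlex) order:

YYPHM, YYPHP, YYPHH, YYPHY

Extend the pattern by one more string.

Treat YYPHY as a base-4 numeral over the given alphabet and add one, carrying through any trailing Y's.

YYPYM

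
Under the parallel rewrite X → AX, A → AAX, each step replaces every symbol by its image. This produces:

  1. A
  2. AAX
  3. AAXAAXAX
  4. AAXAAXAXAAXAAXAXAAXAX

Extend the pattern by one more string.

Applying the rule to each of the 21 symbols of AAXAAXAXAAXAAXAXAAXAX gives the pieces AAX AAX AX AAX AAX AX AAX AX AAX AAX AX AAX AAX AX AAX AX AAX AAX AX AAX AX, which concatenate to the answer.

AAXAAXAXAAXAAXAXAAXAXAAXAAXAXAAXAAXAXAAXAXAAXAAXAXAAXAX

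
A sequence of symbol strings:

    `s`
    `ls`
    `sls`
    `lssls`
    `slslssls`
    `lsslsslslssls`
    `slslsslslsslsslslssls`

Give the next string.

lsslsslslsslsslslsslslsslsslslssls

This is a Fibonacci-style word recurrence s(k) = s(k−2)·s(k−1): e.g. s·ls = sls.
The next term joins lsslsslslssls and slslsslslsslsslslssls.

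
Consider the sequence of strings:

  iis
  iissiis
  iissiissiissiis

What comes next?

Every step duplicates the string with 's' between the halves.
So the next term is two copies of iissiissiissiis with 's' between the halves.

iissiissiissiissiissiissiissiis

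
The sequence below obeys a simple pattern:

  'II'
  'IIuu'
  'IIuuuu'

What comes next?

IIuuuuuu

Every step adds uu to the end: s(k+1) = s(k)·uu.
One more step from IIuuuu gives the answer.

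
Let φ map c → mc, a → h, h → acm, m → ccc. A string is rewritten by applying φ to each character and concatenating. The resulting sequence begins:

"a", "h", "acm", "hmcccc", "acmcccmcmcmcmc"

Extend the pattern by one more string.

φ(acmcccmcmcmcmc) expands symbol-by-symbol to h mc ccc mc mc mc ccc mc ccc mc ccc mc ccc mc; joining the 14 pieces gives the next term.

hmccccmcmcmccccmccccmccccmccccmc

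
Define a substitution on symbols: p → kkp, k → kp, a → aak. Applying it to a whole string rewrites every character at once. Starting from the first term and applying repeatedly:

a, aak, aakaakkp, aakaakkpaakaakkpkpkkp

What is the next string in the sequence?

Applying the rule to each of the 21 symbols of aakaakkpaakaakkpkpkkp gives the pieces aak aak kp aak aak kp kp kkp aak aak kp aak aak kp kp kkp kp kkp kp kp kkp, which concatenate to the answer.

aakaakkpaakaakkpkpkkpaakaakkpaakaakkpkpkkpkpkkpkpkpkkp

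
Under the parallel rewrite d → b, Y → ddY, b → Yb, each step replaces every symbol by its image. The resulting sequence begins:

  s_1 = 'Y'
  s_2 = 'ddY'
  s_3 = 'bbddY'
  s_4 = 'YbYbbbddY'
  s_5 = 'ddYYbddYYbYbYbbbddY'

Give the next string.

φ(ddYYbddYYbYbYbbbddY) expands symbol-by-symbol to b b ddY ddY Yb b b ddY ddY Yb ddY Yb ddY Yb Yb Yb b b ddY; joining the 19 pieces gives the next term.

bbddYddYYbbbddYddYYbddYYbddYYbYbYbbbddY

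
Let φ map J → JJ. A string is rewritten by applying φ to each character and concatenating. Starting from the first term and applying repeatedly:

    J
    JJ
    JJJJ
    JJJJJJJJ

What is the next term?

JJJJJJJJJJJJJJJJ

Expanding JJJJJJJJ: J→JJ, J→JJ, J→JJ, J→JJ, J→JJ, J→JJ, J→JJ, J→JJ. Concatenated: JJ JJ JJ JJ JJ JJ JJ JJ.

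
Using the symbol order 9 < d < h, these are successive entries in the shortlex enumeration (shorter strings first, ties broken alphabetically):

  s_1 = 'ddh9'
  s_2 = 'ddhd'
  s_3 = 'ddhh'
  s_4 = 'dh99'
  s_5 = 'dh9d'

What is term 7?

Continuing the enumeration 2 steps past dh9d: dh9d → dh9h → (answer).

dhd9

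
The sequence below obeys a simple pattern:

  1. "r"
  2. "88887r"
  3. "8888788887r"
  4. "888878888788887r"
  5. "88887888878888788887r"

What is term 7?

Each term is the previous one with 88887 prepended.
From 88887888878888788887r, 2 further steps: 88887888878888788887r → 8888788887888878888788887r → (answer).

888878888788887888878888788887r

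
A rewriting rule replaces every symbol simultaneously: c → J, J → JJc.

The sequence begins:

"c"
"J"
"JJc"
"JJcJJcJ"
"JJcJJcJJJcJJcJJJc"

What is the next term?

Rewriting the 17 symbols of JJcJJcJJJcJJcJJJc one by one yields JJc JJc J JJc JJc J JJc JJc JJc J JJc JJc J JJc JJc JJc J; concatenated:

JJcJJcJJJcJJcJJJcJJcJJcJJJcJJcJJJcJJcJJcJ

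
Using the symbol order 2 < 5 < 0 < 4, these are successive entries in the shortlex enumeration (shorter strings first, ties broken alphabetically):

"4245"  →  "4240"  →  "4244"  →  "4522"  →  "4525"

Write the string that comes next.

4520

Find the rightmost character of 4525 below 4, bump it to the next letter, and reset everything to its right to 2.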